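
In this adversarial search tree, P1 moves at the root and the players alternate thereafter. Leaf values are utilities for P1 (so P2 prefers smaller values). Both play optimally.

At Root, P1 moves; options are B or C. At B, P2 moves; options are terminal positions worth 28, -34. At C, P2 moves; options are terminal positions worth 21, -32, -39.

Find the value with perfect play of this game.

B (P2): min(28, -34) = -34
C (P2): min(21, -32, -39) = -39
Root (P1): max(-34, -39) = -34

-34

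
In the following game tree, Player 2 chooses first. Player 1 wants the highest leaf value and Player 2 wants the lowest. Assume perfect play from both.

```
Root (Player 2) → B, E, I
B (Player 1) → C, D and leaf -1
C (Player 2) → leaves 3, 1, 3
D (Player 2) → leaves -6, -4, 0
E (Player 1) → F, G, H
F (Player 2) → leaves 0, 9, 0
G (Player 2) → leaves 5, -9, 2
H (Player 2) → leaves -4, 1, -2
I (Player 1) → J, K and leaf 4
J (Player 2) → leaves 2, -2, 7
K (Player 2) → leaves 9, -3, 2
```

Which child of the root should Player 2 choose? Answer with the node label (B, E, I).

E

C (Player 2): min(3, 1, 3) = 1
D (Player 2): min(-6, -4, 0) = -6
B (Player 1): max(1, -6, -1) = 1
F (Player 2): min(0, 9, 0) = 0
G (Player 2): min(5, -9, 2) = -9
H (Player 2): min(-4, 1, -2) = -4
E (Player 1): max(0, -9, -4) = 0
J (Player 2): min(2, -2, 7) = -2
K (Player 2): min(9, -3, 2) = -3
I (Player 1): max(-2, -3, 4) = 4
Root (Player 2): min(1, 0, 4) = 0
Player 2 picks the child with the lowest value: E (value 0).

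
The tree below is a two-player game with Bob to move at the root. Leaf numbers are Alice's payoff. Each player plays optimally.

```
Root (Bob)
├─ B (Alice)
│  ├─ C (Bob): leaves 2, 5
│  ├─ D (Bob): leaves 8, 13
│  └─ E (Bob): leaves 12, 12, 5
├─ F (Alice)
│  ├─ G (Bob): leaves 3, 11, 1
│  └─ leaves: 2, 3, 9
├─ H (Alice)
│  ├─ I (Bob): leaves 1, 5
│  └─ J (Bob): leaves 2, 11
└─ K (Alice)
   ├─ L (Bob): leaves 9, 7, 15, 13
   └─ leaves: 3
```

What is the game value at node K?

7

L: min(9, 7, 15, 13) = 7
K: max(7, 3) = 7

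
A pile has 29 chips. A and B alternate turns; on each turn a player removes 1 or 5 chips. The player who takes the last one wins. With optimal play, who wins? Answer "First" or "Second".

Compute winning (W) and losing (L) positions by backward induction:
i:   0  1  2  3  4  5  6  7  8  9 10 11 12 13 14 15 16 17 18 19 20 21 22 23 24 25 26 27 28 29
     L  W  L  W  L  W  L  W  L  W  L  W  L  W  L  W  L  W  L  W  L  W  L  W  L  W  L  W  L  W
Position 29 is W, so the first player wins.

First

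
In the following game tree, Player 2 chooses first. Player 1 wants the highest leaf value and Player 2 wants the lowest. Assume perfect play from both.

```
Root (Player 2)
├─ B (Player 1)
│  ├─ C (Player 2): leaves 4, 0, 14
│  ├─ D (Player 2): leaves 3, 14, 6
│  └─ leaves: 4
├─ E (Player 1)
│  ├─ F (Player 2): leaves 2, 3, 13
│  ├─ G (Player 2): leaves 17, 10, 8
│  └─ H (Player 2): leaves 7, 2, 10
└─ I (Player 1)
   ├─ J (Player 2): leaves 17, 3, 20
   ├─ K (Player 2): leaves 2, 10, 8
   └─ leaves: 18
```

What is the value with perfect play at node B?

4

C: min(4, 0, 14) = 0
D: min(3, 14, 6) = 3
B: max(0, 3, 4) = 4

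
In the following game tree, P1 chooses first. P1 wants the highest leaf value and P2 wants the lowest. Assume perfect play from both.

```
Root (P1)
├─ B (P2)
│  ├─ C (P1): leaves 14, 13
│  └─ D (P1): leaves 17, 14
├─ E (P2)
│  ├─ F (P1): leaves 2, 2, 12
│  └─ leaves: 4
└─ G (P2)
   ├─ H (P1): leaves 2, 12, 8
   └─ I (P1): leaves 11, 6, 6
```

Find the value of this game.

14

C (P1): max(14, 13) = 14
D (P1): max(17, 14) = 17
B (P2): min(14, 17) = 14
F (P1): max(2, 2, 12) = 12
E (P2): min(12, 4) = 4
H (P1): max(2, 12, 8) = 12
I (P1): max(11, 6, 6) = 11
G (P2): min(12, 11) = 11
Root (P1): max(14, 4, 11) = 14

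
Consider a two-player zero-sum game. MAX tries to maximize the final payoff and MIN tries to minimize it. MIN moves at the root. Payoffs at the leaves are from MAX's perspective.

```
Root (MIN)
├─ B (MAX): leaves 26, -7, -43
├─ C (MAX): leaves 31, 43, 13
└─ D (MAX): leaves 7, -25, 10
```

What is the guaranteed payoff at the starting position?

B (MAX): max(26, -7, -43) = 26
C (MAX): max(31, 43, 13) = 43
D (MAX): max(7, -25, 10) = 10
Root (MIN): min(26, 43, 10) = 10

10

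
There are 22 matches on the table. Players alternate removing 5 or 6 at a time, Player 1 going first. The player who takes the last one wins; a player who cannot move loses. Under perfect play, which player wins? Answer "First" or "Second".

i:   0  1  2  3  4  5  6  7  8  9 10 11 12 13 14 15 16 17 18 19 20 21 22
     L  L  L  L  L  W  W  W  W  W  W  L  L  L  L  L  W  W  W  W  W  W  L
Position 22 is L, so the second player wins.

Second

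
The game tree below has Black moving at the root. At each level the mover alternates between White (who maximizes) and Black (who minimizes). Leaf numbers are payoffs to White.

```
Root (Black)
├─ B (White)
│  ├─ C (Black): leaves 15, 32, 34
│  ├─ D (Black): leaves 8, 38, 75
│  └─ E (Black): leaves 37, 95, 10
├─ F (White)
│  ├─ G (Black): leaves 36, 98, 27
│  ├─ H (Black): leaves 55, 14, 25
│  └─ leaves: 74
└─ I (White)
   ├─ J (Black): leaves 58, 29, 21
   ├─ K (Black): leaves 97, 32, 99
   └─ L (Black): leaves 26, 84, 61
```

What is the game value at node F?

74

G: min(36, 98, 27) = 27
H: min(55, 14, 25) = 14
F: max(27, 14, 74) = 74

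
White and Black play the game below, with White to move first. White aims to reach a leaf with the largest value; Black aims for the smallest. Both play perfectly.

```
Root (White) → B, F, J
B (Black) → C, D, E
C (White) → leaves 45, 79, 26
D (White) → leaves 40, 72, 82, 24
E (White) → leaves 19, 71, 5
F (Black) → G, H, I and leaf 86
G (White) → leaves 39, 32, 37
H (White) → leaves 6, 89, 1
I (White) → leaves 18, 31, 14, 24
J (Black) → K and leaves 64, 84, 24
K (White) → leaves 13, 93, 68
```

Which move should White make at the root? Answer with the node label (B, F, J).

B

C (White): max(45, 79, 26) = 79
D (White): max(40, 72, 82, 24) = 82
E (White): max(19, 71, 5) = 71
B (Black): min(79, 82, 71) = 71
G (White): max(39, 32, 37) = 39
H (White): max(6, 89, 1) = 89
I (White): max(18, 31, 14, 24) = 31
F (Black): min(39, 89, 31, 86) = 31
K (White): max(13, 93, 68) = 93
J (Black): min(93, 64, 84, 24) = 24
Root (White): max(71, 31, 24) = 71
White picks the child with the highest value: B (value 71).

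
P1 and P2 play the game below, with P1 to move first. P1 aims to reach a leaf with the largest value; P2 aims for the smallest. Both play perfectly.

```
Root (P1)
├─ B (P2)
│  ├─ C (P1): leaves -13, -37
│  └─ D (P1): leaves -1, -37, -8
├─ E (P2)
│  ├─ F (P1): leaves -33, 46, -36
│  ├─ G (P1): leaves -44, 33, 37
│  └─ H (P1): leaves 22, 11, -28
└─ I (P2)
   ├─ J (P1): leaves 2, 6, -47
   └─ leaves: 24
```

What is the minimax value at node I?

J: max(2, 6, -47) = 6
I: min(6, 24) = 6

6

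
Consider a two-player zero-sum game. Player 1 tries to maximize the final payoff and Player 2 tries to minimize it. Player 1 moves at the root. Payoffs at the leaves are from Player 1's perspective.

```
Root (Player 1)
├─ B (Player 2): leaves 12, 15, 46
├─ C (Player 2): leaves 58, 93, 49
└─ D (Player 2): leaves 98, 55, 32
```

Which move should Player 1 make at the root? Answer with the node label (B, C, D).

C

B (Player 2): min(12, 15, 46) = 12
C (Player 2): min(58, 93, 49) = 49
D (Player 2): min(98, 55, 32) = 32
Root (Player 1): max(12, 49, 32) = 49
Player 1 picks the child with the highest value: C (value 49).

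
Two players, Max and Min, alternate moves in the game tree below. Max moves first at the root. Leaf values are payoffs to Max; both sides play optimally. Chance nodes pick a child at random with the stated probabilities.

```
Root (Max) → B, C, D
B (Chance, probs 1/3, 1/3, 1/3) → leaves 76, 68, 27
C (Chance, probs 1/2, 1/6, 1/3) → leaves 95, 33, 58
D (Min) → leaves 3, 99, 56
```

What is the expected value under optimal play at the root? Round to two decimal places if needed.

B (Chance): 1/3·76 + 1/3·68 + 1/3·27 = 57
C (Chance): 1/2·95 + 1/6·33 + 1/3·58 = 72.33
D (Min): min(3, 99, 56) = 3
Root (Max): max(57, 72.33, 3) = 72.33

72.33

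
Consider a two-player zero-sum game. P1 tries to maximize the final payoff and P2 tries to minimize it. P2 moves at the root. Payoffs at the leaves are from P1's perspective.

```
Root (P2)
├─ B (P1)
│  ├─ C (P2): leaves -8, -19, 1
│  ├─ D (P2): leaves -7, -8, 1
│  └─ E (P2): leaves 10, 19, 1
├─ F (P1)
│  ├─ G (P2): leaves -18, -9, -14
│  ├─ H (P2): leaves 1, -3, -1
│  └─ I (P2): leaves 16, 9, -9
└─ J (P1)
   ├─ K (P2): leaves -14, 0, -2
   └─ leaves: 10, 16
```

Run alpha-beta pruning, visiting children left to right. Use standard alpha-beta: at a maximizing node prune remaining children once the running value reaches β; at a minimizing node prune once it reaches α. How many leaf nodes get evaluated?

22

C [α=-∞,β=+∞]: v=-19
D [α=-19,β=+∞]: v=-8
E [α=-8,β=+∞]: v=1
B [α=-∞,β=+∞]: v=1
G [α=-∞,β=1]: v=-18
H [α=-18,β=1]: v=-3
I [α=-3,β=1]: v=-9
F [α=-∞,β=1]: v=-3
K [α=-∞,β=-3]: v=-14
J [α=-∞,β=-3]: v=10 after child 2 ≥ β → β-cutoff, skip 1
Root [α=-∞,β=+∞]: v=-3
Leaves evaluated: 22 of 23.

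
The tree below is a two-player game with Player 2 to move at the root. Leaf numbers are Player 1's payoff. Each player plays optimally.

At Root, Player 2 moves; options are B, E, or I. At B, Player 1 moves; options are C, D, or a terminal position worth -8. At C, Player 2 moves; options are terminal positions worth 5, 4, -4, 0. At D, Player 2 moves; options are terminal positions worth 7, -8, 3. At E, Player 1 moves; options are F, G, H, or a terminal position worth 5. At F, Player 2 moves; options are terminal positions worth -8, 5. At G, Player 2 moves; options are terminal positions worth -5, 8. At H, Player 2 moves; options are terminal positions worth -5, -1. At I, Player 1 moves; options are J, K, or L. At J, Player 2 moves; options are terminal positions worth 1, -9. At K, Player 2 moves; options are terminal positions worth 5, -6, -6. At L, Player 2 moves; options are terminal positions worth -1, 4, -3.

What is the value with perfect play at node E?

5

F: min(-8, 5) = -8
G: min(-5, 8) = -5
H: min(-5, -1) = -5
E: max(-8, -5, -5, 5) = 5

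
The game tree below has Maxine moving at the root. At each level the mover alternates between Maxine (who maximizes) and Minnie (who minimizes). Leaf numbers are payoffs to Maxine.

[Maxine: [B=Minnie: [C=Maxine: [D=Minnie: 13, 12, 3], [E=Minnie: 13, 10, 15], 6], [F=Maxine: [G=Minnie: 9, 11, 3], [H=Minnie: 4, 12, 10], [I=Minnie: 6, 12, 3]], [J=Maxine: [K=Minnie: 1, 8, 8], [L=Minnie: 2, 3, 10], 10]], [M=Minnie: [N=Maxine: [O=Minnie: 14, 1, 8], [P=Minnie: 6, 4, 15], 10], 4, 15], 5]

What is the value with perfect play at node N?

O: min(14, 1, 8) = 1
P: min(6, 4, 15) = 4
N: max(1, 4, 10) = 10

10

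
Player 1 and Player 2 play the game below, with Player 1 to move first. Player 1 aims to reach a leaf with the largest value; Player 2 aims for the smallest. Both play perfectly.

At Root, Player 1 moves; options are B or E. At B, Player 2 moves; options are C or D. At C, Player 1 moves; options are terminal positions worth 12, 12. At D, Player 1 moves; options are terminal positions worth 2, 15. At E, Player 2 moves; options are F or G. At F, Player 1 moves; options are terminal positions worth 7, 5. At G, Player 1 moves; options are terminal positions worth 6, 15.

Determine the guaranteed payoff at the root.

12

C (Player 1): max(12, 12) = 12
D (Player 1): max(2, 15) = 15
B (Player 2): min(12, 15) = 12
F (Player 1): max(7, 5) = 7
G (Player 1): max(6, 15) = 15
E (Player 2): min(7, 15) = 7
Root (Player 1): max(12, 7) = 12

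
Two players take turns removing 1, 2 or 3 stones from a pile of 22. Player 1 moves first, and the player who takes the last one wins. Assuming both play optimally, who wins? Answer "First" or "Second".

First

Compute winning (W) and losing (L) positions by backward induction:
i:   0  1  2  3  4  5  6  7  8  9 10 11 12 13 14 15 16 17 18 19 20 21 22
     L  W  W  W  L  W  W  W  L  W  W  W  L  W  W  W  L  W  W  W  L  W  W
Position 22 is W, so the first player wins.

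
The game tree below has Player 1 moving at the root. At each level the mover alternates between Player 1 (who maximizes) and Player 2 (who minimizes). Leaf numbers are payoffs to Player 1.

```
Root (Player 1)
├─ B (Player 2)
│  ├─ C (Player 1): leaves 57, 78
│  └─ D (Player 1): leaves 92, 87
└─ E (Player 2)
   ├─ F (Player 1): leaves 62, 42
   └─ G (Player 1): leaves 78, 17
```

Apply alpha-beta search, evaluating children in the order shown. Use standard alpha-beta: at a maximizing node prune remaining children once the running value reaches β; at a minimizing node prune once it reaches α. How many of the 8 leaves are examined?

C [α=-∞,β=+∞]: v=78
D [α=-∞,β=78]: v=92 after child 1 ≥ β → β-cutoff, skip 1
B [α=-∞,β=+∞]: v=78
F [α=78,β=+∞]: v=62
E [α=78,β=+∞]: v=62 after child 1 ≤ α → α-cutoff, skip 1
Root [α=-∞,β=+∞]: v=78
Leaves evaluated: 5 of 8.

5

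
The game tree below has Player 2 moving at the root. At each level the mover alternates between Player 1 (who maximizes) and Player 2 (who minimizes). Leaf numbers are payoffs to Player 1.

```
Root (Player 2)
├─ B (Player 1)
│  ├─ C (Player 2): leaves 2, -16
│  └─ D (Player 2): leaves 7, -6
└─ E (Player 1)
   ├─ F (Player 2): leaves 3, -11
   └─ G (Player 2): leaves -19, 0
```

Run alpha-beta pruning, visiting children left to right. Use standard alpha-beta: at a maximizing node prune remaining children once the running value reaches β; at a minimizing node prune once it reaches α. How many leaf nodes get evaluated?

C [α=-∞,β=+∞]: v=-16
D [α=-16,β=+∞]: v=-6
B [α=-∞,β=+∞]: v=-6
F [α=-∞,β=-6]: v=-11
G [α=-11,β=-6]: v=-19 after child 1 ≤ α → α-cutoff, skip 1
E [α=-∞,β=-6]: v=-11
Root [α=-∞,β=+∞]: v=-11
Leaves evaluated: 7 of 8.

7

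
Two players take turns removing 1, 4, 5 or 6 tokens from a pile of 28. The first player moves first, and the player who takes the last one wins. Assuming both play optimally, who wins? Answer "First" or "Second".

Compute winning (W) and losing (L) positions by backward induction:
i:   0  1  2  3  4  5  6  7  8  9 10 11 12 13 14 15 16 17 18 19 20 21 22 23 24 25 26 27 28
     L  W  L  W  W  W  W  W  W  L  W  L  W  W  W  W  W  W  L  W  L  W  W  W  W  W  W  L  W
Position 28 is W, so the first player wins.

First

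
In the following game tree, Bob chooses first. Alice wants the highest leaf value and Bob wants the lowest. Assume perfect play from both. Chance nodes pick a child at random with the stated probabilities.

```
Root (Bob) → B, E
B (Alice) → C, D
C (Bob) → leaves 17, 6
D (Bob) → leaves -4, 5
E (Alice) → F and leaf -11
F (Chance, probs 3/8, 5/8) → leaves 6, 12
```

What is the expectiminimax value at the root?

C (Bob): min(17, 6) = 6
D (Bob): min(-4, 5) = -4
B (Alice): max(6, -4) = 6
F (Chance): 3/8·6 + 5/8·12 = 9.75
E (Alice): max(9.75, -11) = 9.75
Root (Bob): min(6, 9.75) = 6

6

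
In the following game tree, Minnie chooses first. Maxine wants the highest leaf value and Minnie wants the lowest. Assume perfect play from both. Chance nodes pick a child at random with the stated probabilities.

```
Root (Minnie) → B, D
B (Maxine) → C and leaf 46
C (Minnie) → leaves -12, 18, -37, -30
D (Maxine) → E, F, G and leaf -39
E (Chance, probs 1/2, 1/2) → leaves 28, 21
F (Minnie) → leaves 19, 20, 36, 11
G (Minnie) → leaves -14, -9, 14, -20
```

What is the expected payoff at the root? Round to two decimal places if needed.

24.5

C (Minnie): min(-12, 18, -37, -30) = -37
B (Maxine): max(-37, 46) = 46
E (Chance): 1/2·28 + 1/2·21 = 24.5
F (Minnie): min(19, 20, 36, 11) = 11
G (Minnie): min(-14, -9, 14, -20) = -20
D (Maxine): max(24.5, 11, -20, -39) = 24.5
Root (Minnie): min(46, 24.5) = 24.5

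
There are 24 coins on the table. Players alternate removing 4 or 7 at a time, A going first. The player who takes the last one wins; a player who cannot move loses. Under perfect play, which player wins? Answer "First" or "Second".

i:   0  1  2  3  4  5  6  7  8  9 10 11 12 13 14 15 16 17 18 19 20 21 22 23 24
     L  L  L  L  W  W  W  W  W  W  W  L  L  L  L  W  W  W  W  W  W  W  L  L  L
Position 24 is L, so the second player wins.

Second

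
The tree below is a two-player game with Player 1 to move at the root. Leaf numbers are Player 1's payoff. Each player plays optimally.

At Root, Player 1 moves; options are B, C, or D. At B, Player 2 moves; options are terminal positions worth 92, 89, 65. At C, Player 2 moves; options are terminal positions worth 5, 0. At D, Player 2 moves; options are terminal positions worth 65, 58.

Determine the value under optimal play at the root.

65

B (Player 2): min(92, 89, 65) = 65
C (Player 2): min(5, 0) = 0
D (Player 2): min(65, 58) = 58
Root (Player 1): max(65, 0, 58) = 65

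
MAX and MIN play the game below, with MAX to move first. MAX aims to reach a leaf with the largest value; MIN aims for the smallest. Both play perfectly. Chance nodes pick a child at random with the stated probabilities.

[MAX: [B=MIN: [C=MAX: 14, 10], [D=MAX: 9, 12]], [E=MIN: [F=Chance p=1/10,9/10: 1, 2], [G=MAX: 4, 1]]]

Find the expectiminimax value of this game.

12

C (MAX): max(14, 10) = 14
D (MAX): max(9, 12) = 12
B (MIN): min(14, 12) = 12
F (Chance): 1/10·1 + 9/10·2 = 1.9
G (MAX): max(4, 1) = 4
E (MIN): min(1.9, 4) = 1.9
Root (MAX): max(12, 1.9) = 12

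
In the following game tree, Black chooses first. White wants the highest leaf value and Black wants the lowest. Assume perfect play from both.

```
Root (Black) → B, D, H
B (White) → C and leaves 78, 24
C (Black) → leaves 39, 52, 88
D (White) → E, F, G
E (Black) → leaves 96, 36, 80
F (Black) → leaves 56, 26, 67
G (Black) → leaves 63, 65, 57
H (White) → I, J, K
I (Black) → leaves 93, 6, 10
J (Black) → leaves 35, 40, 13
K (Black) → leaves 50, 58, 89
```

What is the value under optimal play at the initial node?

C (Black): min(39, 52, 88) = 39
B (White): max(39, 78, 24) = 78
E (Black): min(96, 36, 80) = 36
F (Black): min(56, 26, 67) = 26
G (Black): min(63, 65, 57) = 57
D (White): max(36, 26, 57) = 57
I (Black): min(93, 6, 10) = 6
J (Black): min(35, 40, 13) = 13
K (Black): min(50, 58, 89) = 50
H (White): max(6, 13, 50) = 50
Root (Black): min(78, 57, 50) = 50

50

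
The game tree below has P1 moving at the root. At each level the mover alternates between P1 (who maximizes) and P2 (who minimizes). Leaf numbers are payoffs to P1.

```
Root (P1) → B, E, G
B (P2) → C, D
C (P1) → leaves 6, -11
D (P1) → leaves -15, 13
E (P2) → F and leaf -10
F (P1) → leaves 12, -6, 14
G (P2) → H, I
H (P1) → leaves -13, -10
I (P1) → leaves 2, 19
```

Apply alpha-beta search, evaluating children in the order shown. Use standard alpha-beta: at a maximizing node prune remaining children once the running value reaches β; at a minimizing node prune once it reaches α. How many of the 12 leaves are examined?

10

C [α=-∞,β=+∞]: v=6
D [α=-∞,β=6]: v=13
B [α=-∞,β=+∞]: v=6
F [α=6,β=+∞]: v=14
E [α=6,β=+∞]: v=-10
H [α=6,β=+∞]: v=-10
G [α=6,β=+∞]: v=-10 after child 1 ≤ α → α-cutoff, skip 1
Root [α=-∞,β=+∞]: v=6
Leaves evaluated: 10 of 12.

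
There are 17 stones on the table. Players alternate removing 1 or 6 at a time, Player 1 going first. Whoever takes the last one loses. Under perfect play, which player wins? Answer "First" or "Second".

Second

Positions where the player to move wins (W) vs loses (L):
i:   0  1  2  3  4  5  6  7  8  9 10 11 12 13 14 15 16 17
     W  L  W  L  W  L  W  W  L  W  L  W  L  W  W  L  W  L
Position 17 is L, so the second player wins.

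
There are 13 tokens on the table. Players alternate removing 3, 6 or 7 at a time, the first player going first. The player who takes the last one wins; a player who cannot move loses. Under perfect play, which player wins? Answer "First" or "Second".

Compute winning (W) and losing (L) positions by backward induction:
i:   0  1  2  3  4  5  6  7  8  9 10 11 12 13
     L  L  L  W  W  W  W  W  W  W  L  L  L  W
Position 13 is W, so the first player wins.

First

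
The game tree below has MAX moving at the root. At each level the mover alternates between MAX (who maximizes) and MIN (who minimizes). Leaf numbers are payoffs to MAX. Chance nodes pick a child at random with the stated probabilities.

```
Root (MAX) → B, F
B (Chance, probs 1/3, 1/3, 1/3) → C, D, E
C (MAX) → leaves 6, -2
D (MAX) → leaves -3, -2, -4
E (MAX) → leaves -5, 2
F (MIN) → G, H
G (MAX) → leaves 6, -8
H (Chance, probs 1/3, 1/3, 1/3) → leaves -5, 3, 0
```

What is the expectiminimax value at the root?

2

C (MAX): max(6, -2) = 6
D (MAX): max(-3, -2, -4) = -2
E (MAX): max(-5, 2) = 2
B (Chance): 1/3·6 + 1/3·-2 + 1/3·2 = 2
G (MAX): max(6, -8) = 6
H (Chance): 1/3·-5 + 1/3·3 + 1/3·0 = -0.67
F (MIN): min(6, -0.67) = -0.67
Root (MAX): max(2, -0.67) = 2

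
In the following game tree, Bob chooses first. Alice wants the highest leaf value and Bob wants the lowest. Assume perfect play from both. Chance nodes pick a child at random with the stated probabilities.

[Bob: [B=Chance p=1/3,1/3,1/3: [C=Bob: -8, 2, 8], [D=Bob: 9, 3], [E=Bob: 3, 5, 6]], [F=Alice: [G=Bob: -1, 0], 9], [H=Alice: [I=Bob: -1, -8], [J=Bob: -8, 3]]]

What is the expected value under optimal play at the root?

-8

C (Bob): min(-8, 2, 8) = -8
D (Bob): min(9, 3) = 3
E (Bob): min(3, 5, 6) = 3
B (Chance): 1/3·-8 + 1/3·3 + 1/3·3 = -0.67
G (Bob): min(-1, 0) = -1
F (Alice): max(-1, 9) = 9
I (Bob): min(-1, -8) = -8
J (Bob): min(-8, 3) = -8
H (Alice): max(-8, -8) = -8
Root (Bob): min(-0.67, 9, -8) = -8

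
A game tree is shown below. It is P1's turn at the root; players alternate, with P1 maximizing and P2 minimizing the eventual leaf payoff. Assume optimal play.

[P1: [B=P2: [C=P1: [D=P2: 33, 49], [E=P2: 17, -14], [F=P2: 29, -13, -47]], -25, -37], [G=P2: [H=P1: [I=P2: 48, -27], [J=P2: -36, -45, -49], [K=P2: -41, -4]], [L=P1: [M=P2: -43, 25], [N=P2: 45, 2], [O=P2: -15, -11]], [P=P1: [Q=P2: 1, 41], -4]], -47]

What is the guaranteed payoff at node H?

I: min(48, -27) = -27
J: min(-36, -45, -49) = -49
K: min(-41, -4) = -41
H: max(-27, -49, -41) = -27

-27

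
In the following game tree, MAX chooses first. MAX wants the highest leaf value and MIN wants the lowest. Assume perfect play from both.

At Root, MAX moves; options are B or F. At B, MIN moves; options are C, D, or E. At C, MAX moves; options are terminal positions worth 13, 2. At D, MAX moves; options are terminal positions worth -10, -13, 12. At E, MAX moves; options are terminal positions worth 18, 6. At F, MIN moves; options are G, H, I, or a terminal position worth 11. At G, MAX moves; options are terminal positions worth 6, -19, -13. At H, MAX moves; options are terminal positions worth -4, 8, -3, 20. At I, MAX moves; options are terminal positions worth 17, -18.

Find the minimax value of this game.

12

C (MAX): max(13, 2) = 13
D (MAX): max(-10, -13, 12) = 12
E (MAX): max(18, 6) = 18
B (MIN): min(13, 12, 18) = 12
G (MAX): max(6, -19, -13) = 6
H (MAX): max(-4, 8, -3, 20) = 20
I (MAX): max(17, -18) = 17
F (MIN): min(6, 20, 17, 11) = 6
Root (MAX): max(12, 6) = 12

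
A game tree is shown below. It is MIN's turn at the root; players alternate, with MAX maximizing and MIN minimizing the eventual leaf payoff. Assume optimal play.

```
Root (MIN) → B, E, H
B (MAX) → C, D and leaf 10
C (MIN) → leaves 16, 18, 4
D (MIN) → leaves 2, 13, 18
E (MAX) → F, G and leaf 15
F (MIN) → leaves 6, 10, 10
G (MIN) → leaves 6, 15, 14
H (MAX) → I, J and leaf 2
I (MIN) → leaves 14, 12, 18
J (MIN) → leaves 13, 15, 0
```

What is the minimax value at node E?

15

F: min(6, 10, 10) = 6
G: min(6, 15, 14) = 6
E: max(6, 6, 15) = 15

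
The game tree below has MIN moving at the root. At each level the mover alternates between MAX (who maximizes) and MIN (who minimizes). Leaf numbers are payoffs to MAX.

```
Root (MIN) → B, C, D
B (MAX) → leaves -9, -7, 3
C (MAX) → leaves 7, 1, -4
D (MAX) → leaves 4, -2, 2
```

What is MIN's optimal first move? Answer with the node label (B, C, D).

B (MAX): max(-9, -7, 3) = 3
C (MAX): max(7, 1, -4) = 7
D (MAX): max(4, -2, 2) = 4
Root (MIN): min(3, 7, 4) = 3
MIN picks the child with the lowest value: B (value 3).

B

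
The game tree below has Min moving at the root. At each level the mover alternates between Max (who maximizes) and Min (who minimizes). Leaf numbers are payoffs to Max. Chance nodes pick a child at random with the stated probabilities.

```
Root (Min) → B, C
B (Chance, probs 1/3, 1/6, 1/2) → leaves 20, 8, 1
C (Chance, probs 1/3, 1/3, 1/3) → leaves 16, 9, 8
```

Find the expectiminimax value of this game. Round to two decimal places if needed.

B (Chance): 1/3·20 + 1/6·8 + 1/2·1 = 8.5
C (Chance): 1/3·16 + 1/3·9 + 1/3·8 = 11
Root (Min): min(8.5, 11) = 8.5

8.5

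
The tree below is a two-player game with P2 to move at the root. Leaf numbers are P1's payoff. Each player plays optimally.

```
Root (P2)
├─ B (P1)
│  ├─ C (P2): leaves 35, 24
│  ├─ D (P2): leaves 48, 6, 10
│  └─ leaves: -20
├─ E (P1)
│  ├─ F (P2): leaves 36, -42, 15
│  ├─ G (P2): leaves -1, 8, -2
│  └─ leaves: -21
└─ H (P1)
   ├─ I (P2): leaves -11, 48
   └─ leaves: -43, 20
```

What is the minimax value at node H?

20

I: min(-11, 48) = -11
H: max(-11, -43, 20) = 20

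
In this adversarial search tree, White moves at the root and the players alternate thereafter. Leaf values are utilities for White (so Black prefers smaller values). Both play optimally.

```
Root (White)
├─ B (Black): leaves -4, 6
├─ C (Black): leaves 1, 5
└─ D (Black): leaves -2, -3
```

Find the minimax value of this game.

B (Black): min(-4, 6) = -4
C (Black): min(1, 5) = 1
D (Black): min(-2, -3) = -3
Root (White): max(-4, 1, -3) = 1

1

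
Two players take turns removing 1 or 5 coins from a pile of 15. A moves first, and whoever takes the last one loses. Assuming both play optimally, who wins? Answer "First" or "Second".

Positions where the player to move wins (W) vs loses (L):
i:   0  1  2  3  4  5  6  7  8  9 10 11 12 13 14 15
     W  L  W  L  W  L  W  L  W  L  W  L  W  L  W  L
Position 15 is L, so the second player wins.

Second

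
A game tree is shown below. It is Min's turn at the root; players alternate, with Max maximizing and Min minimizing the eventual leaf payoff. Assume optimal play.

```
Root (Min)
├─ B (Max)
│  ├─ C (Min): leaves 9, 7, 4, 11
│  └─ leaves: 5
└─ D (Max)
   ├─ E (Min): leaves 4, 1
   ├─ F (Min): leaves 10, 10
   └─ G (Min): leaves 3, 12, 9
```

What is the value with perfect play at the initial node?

5

C (Min): min(9, 7, 4, 11) = 4
B (Max): max(4, 5) = 5
E (Min): min(4, 1) = 1
F (Min): min(10, 10) = 10
G (Min): min(3, 12, 9) = 3
D (Max): max(1, 10, 3) = 10
Root (Min): min(5, 10) = 5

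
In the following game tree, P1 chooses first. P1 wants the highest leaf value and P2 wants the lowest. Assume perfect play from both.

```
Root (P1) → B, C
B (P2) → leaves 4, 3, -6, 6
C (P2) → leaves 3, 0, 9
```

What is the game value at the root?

0

B (P2): min(4, 3, -6, 6) = -6
C (P2): min(3, 0, 9) = 0
Root (P1): max(-6, 0) = 0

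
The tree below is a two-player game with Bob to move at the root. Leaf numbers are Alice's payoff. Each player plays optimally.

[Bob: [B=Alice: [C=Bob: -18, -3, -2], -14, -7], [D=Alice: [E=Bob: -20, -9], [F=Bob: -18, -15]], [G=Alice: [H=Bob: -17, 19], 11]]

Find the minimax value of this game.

-18

C (Bob): min(-18, -3, -2) = -18
B (Alice): max(-18, -14, -7) = -7
E (Bob): min(-20, -9) = -20
F (Bob): min(-18, -15) = -18
D (Alice): max(-20, -18) = -18
H (Bob): min(-17, 19) = -17
G (Alice): max(-17, 11) = 11
Root (Bob): min(-7, -18, 11) = -18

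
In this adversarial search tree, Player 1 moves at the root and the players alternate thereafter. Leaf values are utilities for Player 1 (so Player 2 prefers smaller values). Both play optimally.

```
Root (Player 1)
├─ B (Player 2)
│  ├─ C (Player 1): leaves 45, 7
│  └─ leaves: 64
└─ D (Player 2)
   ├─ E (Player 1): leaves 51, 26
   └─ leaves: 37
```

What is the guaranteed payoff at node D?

E: max(51, 26) = 51
D: min(51, 37) = 37

37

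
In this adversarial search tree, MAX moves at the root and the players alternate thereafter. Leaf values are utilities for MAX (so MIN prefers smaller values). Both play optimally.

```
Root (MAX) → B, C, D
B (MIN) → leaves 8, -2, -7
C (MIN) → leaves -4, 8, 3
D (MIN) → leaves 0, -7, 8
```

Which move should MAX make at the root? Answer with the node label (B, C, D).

B (MIN): min(8, -2, -7) = -7
C (MIN): min(-4, 8, 3) = -4
D (MIN): min(0, -7, 8) = -7
Root (MAX): max(-7, -4, -7) = -4
MAX picks the child with the highest value: C (value -4).

C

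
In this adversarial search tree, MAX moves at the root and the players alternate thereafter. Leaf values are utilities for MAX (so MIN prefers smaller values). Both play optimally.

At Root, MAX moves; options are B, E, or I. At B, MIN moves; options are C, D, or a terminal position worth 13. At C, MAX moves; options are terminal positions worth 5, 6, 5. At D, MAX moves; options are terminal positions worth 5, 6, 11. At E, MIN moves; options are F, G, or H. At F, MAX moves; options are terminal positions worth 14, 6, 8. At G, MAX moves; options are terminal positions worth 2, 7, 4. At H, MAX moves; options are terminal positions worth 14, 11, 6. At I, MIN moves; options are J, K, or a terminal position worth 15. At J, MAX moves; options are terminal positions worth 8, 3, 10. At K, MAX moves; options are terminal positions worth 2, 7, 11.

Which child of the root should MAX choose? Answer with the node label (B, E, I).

I

C (MAX): max(5, 6, 5) = 6
D (MAX): max(5, 6, 11) = 11
B (MIN): min(6, 11, 13) = 6
F (MAX): max(14, 6, 8) = 14
G (MAX): max(2, 7, 4) = 7
H (MAX): max(14, 11, 6) = 14
E (MIN): min(14, 7, 14) = 7
J (MAX): max(8, 3, 10) = 10
K (MAX): max(2, 7, 11) = 11
I (MIN): min(10, 11, 15) = 10
Root (MAX): max(6, 7, 10) = 10
MAX picks the child with the highest value: I (value 10).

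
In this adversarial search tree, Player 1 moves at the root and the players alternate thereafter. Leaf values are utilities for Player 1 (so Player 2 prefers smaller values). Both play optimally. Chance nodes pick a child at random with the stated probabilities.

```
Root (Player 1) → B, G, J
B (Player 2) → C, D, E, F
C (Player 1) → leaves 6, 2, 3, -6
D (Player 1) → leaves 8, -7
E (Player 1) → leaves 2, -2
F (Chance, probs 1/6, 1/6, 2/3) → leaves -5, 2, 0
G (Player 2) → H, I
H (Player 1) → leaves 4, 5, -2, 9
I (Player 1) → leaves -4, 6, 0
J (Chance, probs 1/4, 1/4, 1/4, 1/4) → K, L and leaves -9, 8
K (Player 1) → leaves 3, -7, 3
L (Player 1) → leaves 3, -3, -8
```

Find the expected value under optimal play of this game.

C (Player 1): max(6, 2, 3, -6) = 6
D (Player 1): max(8, -7) = 8
E (Player 1): max(2, -2) = 2
F (Chance): 1/6·-5 + 1/6·2 + 2/3·0 = -0.5
B (Player 2): min(6, 8, 2, -0.5) = -0.5
H (Player 1): max(4, 5, -2, 9) = 9
I (Player 1): max(-4, 6, 0) = 6
G (Player 2): min(9, 6) = 6
K (Player 1): max(3, -7, 3) = 3
L (Player 1): max(3, -3, -8) = 3
J (Chance): 1/4·3 + 1/4·3 + 1/4·-9 + 1/4·8 = 1.25
Root (Player 1): max(-0.5, 6, 1.25) = 6

6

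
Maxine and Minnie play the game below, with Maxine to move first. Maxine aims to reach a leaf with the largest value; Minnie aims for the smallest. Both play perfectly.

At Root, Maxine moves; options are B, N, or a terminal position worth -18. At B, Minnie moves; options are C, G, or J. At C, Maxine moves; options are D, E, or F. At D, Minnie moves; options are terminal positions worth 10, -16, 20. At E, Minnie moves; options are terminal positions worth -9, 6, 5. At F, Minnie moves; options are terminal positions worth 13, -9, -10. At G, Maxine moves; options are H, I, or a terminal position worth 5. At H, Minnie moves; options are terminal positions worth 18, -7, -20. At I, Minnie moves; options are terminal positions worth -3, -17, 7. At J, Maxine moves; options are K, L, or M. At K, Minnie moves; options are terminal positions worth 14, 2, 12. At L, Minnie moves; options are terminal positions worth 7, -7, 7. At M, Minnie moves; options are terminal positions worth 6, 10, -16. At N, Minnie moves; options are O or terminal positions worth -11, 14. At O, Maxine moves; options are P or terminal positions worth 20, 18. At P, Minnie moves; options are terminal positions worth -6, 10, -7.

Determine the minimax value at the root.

D (Minnie): min(10, -16, 20) = -16
E (Minnie): min(-9, 6, 5) = -9
F (Minnie): min(13, -9, -10) = -10
C (Maxine): max(-16, -9, -10) = -9
H (Minnie): min(18, -7, -20) = -20
I (Minnie): min(-3, -17, 7) = -17
G (Maxine): max(-20, -17, 5) = 5
K (Minnie): min(14, 2, 12) = 2
L (Minnie): min(7, -7, 7) = -7
M (Minnie): min(6, 10, -16) = -16
J (Maxine): max(2, -7, -16) = 2
B (Minnie): min(-9, 5, 2) = -9
P (Minnie): min(-6, 10, -7) = -7
O (Maxine): max(-7, 20, 18) = 20
N (Minnie): min(20, -11, 14) = -11
Root (Maxine): max(-9, -11, -18) = -9

-9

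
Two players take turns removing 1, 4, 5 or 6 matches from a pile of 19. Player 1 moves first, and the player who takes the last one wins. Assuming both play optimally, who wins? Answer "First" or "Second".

First

Mark each pile size as W (mover wins) or L (mover loses):
i:   0  1  2  3  4  5  6  7  8  9 10 11 12 13 14 15 16 17 18 19
     L  W  L  W  W  W  W  W  W  L  W  L  W  W  W  W  W  W  L  W
Position 19 is W, so the first player wins.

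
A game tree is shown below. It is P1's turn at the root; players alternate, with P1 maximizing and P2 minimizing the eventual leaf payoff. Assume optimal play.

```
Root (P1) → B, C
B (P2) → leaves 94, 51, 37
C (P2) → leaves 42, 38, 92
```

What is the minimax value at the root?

B (P2): min(94, 51, 37) = 37
C (P2): min(42, 38, 92) = 38
Root (P1): max(37, 38) = 38

38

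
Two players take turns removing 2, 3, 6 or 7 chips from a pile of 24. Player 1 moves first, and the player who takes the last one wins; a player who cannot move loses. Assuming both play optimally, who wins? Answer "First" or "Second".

First

i:   0  1  2  3  4  5  6  7  8  9 10 11 12 13 14 15 16 17 18 19 20 21 22 23 24
     L  L  W  W  W  L  W  W  W  L  L  W  W  W  L  W  W  W  L  L  W  W  W  L  W
Position 24 is W, so the first player wins.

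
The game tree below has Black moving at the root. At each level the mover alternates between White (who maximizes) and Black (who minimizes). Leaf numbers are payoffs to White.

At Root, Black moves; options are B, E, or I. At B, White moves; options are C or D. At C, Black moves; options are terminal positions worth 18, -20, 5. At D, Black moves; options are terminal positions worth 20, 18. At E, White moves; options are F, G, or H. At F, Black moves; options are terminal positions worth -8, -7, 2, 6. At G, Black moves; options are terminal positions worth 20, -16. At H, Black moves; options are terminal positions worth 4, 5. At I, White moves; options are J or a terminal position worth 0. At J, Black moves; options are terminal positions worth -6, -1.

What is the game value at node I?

J: min(-6, -1) = -6
I: max(-6, 0) = 0

0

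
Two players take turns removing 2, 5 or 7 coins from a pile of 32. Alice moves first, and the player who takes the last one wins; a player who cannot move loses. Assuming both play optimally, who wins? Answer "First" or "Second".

Compute winning (W) and losing (L) positions by backward induction:
i:   0  1  2  3  4  5  6  7  8  9 10 11 12 13 14 15 16 17 18 19 20 21 22 23 24 25 26 27 28 29 30 31 32
     L  L  W  W  L  W  W  W  W  W  L  W  W  L  L  W  W  W  W  W  W  W  L  L  W  W  L  W  W  W  W  W  L
Position 32 is L, so the second player wins.

Second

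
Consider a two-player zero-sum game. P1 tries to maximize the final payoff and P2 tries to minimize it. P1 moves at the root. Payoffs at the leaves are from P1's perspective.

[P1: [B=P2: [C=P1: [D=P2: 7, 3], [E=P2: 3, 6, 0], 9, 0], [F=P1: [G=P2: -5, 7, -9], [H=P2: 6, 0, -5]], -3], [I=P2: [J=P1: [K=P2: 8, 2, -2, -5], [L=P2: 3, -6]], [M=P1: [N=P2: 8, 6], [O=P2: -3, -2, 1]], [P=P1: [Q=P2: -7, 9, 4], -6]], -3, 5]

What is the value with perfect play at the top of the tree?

5

D (P2): min(7, 3) = 3
E (P2): min(3, 6, 0) = 0
C (P1): max(3, 0, 9, 0) = 9
G (P2): min(-5, 7, -9) = -9
H (P2): min(6, 0, -5) = -5
F (P1): max(-9, -5) = -5
B (P2): min(9, -5, -3) = -5
K (P2): min(8, 2, -2, -5) = -5
L (P2): min(3, -6) = -6
J (P1): max(-5, -6) = -5
N (P2): min(8, 6) = 6
O (P2): min(-3, -2, 1) = -3
M (P1): max(6, -3) = 6
Q (P2): min(-7, 9, 4) = -7
P (P1): max(-7, -6) = -6
I (P2): min(-5, 6, -6) = -6
Root (P1): max(-5, -6, -3, 5) = 5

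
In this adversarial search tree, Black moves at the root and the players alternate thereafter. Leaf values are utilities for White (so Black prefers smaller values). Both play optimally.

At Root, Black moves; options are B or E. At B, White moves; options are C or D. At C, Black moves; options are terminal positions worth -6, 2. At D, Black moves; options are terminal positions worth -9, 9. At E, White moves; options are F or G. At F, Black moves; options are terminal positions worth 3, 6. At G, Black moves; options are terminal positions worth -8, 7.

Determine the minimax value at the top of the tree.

-6

C (Black): min(-6, 2) = -6
D (Black): min(-9, 9) = -9
B (White): max(-6, -9) = -6
F (Black): min(3, 6) = 3
G (Black): min(-8, 7) = -8
E (White): max(3, -8) = 3
Root (Black): min(-6, 3) = -6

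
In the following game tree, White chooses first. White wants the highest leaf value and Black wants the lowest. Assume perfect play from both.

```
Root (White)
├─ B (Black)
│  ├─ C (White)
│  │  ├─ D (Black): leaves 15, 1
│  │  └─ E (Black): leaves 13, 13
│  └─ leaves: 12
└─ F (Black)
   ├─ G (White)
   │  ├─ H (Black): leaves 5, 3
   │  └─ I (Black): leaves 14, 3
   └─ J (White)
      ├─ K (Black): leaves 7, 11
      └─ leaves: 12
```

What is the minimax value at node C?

D: min(15, 1) = 1
E: min(13, 13) = 13
C: max(1, 13) = 13

13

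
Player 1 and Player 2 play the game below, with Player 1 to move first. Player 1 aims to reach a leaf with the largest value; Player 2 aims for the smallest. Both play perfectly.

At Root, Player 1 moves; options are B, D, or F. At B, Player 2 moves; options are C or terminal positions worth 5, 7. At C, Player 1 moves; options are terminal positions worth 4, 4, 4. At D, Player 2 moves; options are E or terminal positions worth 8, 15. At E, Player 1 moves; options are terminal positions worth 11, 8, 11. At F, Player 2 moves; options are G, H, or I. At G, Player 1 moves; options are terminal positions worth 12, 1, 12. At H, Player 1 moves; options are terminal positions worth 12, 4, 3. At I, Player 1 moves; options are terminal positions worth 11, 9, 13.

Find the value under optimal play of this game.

12

C (Player 1): max(4, 4, 4) = 4
B (Player 2): min(4, 5, 7) = 4
E (Player 1): max(11, 8, 11) = 11
D (Player 2): min(11, 8, 15) = 8
G (Player 1): max(12, 1, 12) = 12
H (Player 1): max(12, 4, 3) = 12
I (Player 1): max(11, 9, 13) = 13
F (Player 2): min(12, 12, 13) = 12
Root (Player 1): max(4, 8, 12) = 12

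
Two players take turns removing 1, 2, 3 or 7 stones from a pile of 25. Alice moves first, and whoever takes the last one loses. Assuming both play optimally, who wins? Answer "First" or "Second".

Positions where the player to move wins (W) vs loses (L):
i:   0  1  2  3  4  5  6  7  8  9 10 11 12 13 14 15 16 17 18 19 20 21 22 23 24 25
     W  L  W  W  W  L  W  W  W  L  W  W  W  L  W  W  W  L  W  W  W  L  W  W  W  L
Position 25 is L, so the second player wins.

Second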